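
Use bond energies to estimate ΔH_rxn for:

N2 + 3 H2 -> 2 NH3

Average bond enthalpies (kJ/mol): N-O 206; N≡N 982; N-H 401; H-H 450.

ΔH ≈ −74 kJ

Bonds broken (reactants):
  H-H: 3 × 450 = 1350
  N≡N: 1 × 982 = 982
  Σ(broken) = 2332 kJ
Bonds formed (products):
  N-H: 6 × 401 = 2406
  Σ(formed) = 2406 kJ
ΔH = Σ(broken) − Σ(formed) = 2332 − 2406 = −74 kJ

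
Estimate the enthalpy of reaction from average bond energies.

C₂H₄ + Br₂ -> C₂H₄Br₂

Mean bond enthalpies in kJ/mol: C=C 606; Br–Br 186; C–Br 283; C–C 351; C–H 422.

Bonds broken (reactants):
  Br–Br: 1 × 186 = 186
  C–H: 4 × 422 = 1688
  C=C: 1 × 606 = 606
  Σ(broken) = 2480 kJ
Bonds formed (products):
  C–Br: 2 × 283 = 566
  C–C: 1 × 351 = 351
  C–H: 4 × 422 = 1688
  Σ(formed) = 2605 kJ
ΔH = Σ(broken) − Σ(formed) = 2480 − 2605 = −125 kJ

ΔH ≈ −125 kJ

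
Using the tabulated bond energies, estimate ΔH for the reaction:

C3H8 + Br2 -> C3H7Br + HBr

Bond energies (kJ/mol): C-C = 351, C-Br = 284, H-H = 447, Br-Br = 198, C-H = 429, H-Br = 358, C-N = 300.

Bonds broken (reactants):
  Br-Br: 1 × 198 = 198
  C-C: 2 × 351 = 702
  C-H: 8 × 429 = 3432
  Σ(broken) = 4332 kJ
Bonds formed (products):
  C-Br: 1 × 284 = 284
  C-C: 2 × 351 = 702
  C-H: 7 × 429 = 3003
  H-Br: 1 × 358 = 358
  Σ(formed) = 4347 kJ
ΔH = Σ(broken) − Σ(formed) = 4332 − 4347 = −15 kJ

ΔH ≈ −15 kJ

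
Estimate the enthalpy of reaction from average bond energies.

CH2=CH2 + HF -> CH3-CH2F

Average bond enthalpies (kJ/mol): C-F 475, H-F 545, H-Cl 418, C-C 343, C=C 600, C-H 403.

ΔH ≈ −76 kJ

Bonds broken (reactants):
  C-H: 4 × 403 = 1612
  C=C: 1 × 600 = 600
  H-F: 1 × 545 = 545
  Σ(broken) = 2757 kJ
Bonds formed (products):
  C-C: 1 × 343 = 343
  C-F: 1 × 475 = 475
  C-H: 5 × 403 = 2015
  Σ(formed) = 2833 kJ
ΔH = Σ(broken) − Σ(formed) = 2757 − 2833 = −76 kJ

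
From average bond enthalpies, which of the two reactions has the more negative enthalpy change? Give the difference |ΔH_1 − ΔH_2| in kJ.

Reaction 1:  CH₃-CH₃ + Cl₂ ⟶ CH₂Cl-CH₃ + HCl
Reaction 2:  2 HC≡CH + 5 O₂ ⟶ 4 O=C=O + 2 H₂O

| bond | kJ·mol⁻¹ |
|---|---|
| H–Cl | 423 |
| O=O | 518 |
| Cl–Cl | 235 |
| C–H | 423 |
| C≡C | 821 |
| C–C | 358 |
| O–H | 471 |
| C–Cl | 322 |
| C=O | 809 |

Reaction 1:
  Bonds broken (reactants):
    C–C: 1 × 358 = 358
    C–H: 6 × 423 = 2538
    Cl–Cl: 1 × 235 = 235
    Σ(broken) = 3131 kJ
  Bonds formed (products):
    C–C: 1 × 358 = 358
    C–Cl: 1 × 322 = 322
    C–H: 5 × 423 = 2115
    H–Cl: 1 × 423 = 423
    Σ(formed) = 3218 kJ
  ΔH_1 = 3131 − 3218 = −87 kJ
Reaction 2:
  Bonds broken (reactants):
    C≡C: 2 × 821 = 1642
    C–H: 4 × 423 = 1692
    O=O: 5 × 518 = 2590
    Σ(broken) = 5924 kJ
  Bonds formed (products):
    C=O: 8 × 809 = 6472
    O–H: 4 × 471 = 1884
    Σ(formed) = 8356 kJ
  ΔH_2 = 5924 − 8356 = −2432 kJ
ΔH_1 − ΔH_2 = +2345 kJ, so reaction 2 has the more negative ΔH; |ΔH_1 − ΔH_2| = 2345 kJ.

Reaction 2, by 2345 kJ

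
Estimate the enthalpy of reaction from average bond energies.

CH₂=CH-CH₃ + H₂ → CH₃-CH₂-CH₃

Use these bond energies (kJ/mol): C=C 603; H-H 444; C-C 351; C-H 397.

ΔH ≈ −98 kJ

Bonds broken (reactants):
  C-C: 1 × 351 = 351
  C-H: 6 × 397 = 2382
  C=C: 1 × 603 = 603
  H-H: 1 × 444 = 444
  Σ(broken) = 3780 kJ
Bonds formed (products):
  C-C: 2 × 351 = 702
  C-H: 8 × 397 = 3176
  Σ(formed) = 3878 kJ
ΔH = Σ(broken) − Σ(formed) = 3780 − 3878 = −98 kJ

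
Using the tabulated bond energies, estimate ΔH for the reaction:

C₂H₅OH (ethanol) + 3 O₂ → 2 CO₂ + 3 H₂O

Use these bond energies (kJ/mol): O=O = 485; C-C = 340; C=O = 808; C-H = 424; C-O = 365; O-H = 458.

Bonds broken (reactants):
  C-C: 1 × 340 = 340
  C-H: 5 × 424 = 2120
  C-O: 1 × 365 = 365
  O-H: 1 × 458 = 458
  O=O: 3 × 485 = 1455
  Σ(broken) = 4738 kJ
Bonds formed (products):
  C=O: 4 × 808 = 3232
  O-H: 6 × 458 = 2748
  Σ(formed) = 5980 kJ
ΔH = Σ(broken) − Σ(formed) = 4738 − 5980 = −1242 kJ

ΔH ≈ −1242 kJ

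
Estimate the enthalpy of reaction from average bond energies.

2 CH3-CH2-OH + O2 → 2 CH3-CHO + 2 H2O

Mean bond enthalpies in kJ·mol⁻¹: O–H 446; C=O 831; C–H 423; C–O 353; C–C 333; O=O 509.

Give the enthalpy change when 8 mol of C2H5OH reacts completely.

Bonds broken (reactants):
  C–C: 2 × 333 = 666
  C–H: 10 × 423 = 4230
  C–O: 2 × 353 = 706
  O–H: 2 × 446 = 892
  O=O: 1 × 509 = 509
  Σ(broken) = 7003 kJ
Bonds formed (products):
  C–C: 2 × 333 = 666
  C–H: 8 × 423 = 3384
  C=O: 2 × 831 = 1662
  O–H: 4 × 446 = 1784
  Σ(formed) = 7496 kJ
ΔH = Σ(broken) − Σ(formed) = 7003 − 7496 = −493 kJ
For 4× the reaction as written: 4 × (−493) = −1972 kJ

ΔH = −1972 kJ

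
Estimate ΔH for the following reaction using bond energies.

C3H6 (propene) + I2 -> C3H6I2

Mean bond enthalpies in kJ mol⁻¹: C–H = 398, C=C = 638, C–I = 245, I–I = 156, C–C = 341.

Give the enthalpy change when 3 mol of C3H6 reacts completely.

ΔH = −111 kJ

Bonds broken (reactants):
  C–C: 1 × 341 = 341
  C–H: 6 × 398 = 2388
  C=C: 1 × 638 = 638
  I–I: 1 × 156 = 156
  Σ(broken) = 3523 kJ
Bonds formed (products):
  C–C: 2 × 341 = 682
  C–H: 6 × 398 = 2388
  C–I: 2 × 245 = 490
  Σ(formed) = 3560 kJ
ΔH = Σ(broken) − Σ(formed) = 3523 − 3560 = −37 kJ
For 3× the reaction as written: 3 × (−37) = −111 kJ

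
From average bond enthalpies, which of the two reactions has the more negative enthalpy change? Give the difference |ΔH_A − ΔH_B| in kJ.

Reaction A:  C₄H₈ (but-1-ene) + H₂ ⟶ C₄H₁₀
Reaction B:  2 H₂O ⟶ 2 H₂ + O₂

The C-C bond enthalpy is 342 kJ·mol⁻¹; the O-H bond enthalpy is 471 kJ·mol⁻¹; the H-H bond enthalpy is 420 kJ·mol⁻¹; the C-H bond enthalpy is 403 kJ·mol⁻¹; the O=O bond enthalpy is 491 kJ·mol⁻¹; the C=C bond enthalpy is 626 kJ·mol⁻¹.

Reaction A, by 655 kJ

Reaction A:
  Bonds broken (reactants):
    C-C: 2 × 342 = 684
    C-H: 8 × 403 = 3224
    C=C: 1 × 626 = 626
    H-H: 1 × 420 = 420
    Σ(broken) = 4954 kJ
  Bonds formed (products):
    C-C: 3 × 342 = 1026
    C-H: 10 × 403 = 4030
    Σ(formed) = 5056 kJ
  ΔH_A = 4954 − 5056 = −102 kJ
Reaction B:
  Bonds broken (reactants):
    O-H: 4 × 471 = 1884
    Σ(broken) = 1884 kJ
  Bonds formed (products):
    H-H: 2 × 420 = 840
    O=O: 1 × 491 = 491
    Σ(formed) = 1331 kJ
  ΔH_B = 1884 − 1331 = +553 kJ
ΔH_A − ΔH_B = −655 kJ, so reaction A has the more negative ΔH; |ΔH_A − ΔH_B| = 655 kJ.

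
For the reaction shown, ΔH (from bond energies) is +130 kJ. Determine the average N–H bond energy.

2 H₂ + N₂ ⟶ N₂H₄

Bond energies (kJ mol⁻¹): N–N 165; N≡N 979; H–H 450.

Let D be the N–H bond energy.
Σ(broken) = 2×450 + 1×979 = 1879
Σ(formed) = 4×D + 1×165 = 165 + 4D
ΔH = Σ(broken) − Σ(formed) = (1879) − (165 + 4D) = +1714 − 4D
Setting this equal to +130 kJ gives 4D = 1584, so D = 396 kJ/mol.

D(N–H) ≈ 396 kJ/mol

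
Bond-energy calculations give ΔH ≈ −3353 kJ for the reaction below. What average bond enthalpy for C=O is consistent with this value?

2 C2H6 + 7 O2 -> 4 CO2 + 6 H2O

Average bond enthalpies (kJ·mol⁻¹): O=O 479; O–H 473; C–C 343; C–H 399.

Let D be the C=O bond energy.
Σ(broken) = 2×343 + 12×399 + 7×479 = 8827
Σ(formed) = 8×D + 12×473 = 5676 + 8D
ΔH = Σ(broken) − Σ(formed) = (8827) − (5676 + 8D) = +3151 − 8D
Setting this equal to −3353 kJ gives 8D = 6504, so D = 813 kJ/mol.

D(C=O) ≈ 813 kJ/mol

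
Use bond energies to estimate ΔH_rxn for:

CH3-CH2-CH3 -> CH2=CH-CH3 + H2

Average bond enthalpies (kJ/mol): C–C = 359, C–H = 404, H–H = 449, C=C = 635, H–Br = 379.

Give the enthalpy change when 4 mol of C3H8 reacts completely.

Bonds broken (reactants):
  C–C: 2 × 359 = 718
  C–H: 8 × 404 = 3232
  Σ(broken) = 3950 kJ
Bonds formed (products):
  C–C: 1 × 359 = 359
  C–H: 6 × 404 = 2424
  C=C: 1 × 635 = 635
  H–H: 1 × 449 = 449
  Σ(formed) = 3867 kJ
ΔH = Σ(broken) − Σ(formed) = 3950 − 3867 = +83 kJ
For 4× the reaction as written: 4 × (+83) = +332 kJ

ΔH = +332 kJ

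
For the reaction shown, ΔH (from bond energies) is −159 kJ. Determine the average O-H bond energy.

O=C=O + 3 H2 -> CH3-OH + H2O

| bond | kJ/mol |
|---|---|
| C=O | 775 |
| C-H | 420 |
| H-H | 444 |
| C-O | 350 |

D(O-H) ≈ 477 kJ/mol

Let D be the O-H bond energy.
Σ(broken) = 2×775 + 3×444 = 2882
Σ(formed) = 3×420 + 1×350 + 3×D = 1610 + 3D
ΔH = Σ(broken) − Σ(formed) = (2882) − (1610 + 3D) = +1272 − 3D
Setting this equal to −159 kJ gives 3D = 1431, so D = 477 kJ/mol.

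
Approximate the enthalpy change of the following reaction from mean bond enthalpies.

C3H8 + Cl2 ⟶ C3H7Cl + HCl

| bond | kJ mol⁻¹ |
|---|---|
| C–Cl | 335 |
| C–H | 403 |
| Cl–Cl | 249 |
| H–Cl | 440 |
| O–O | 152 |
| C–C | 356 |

ΔH ≈ −123 kJ

Bonds broken (reactants):
  C–C: 2 × 356 = 712
  C–H: 8 × 403 = 3224
  Cl–Cl: 1 × 249 = 249
  Σ(broken) = 4185 kJ
Bonds formed (products):
  C–C: 2 × 356 = 712
  C–Cl: 1 × 335 = 335
  C–H: 7 × 403 = 2821
  H–Cl: 1 × 440 = 440
  Σ(formed) = 4308 kJ
ΔH = Σ(broken) − Σ(formed) = 4185 − 4308 = −123 kJ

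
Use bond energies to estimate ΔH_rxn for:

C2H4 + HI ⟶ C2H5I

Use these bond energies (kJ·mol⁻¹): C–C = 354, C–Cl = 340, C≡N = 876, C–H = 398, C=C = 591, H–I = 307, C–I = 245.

Bonds broken (reactants):
  C–H: 4 × 398 = 1592
  C=C: 1 × 591 = 591
  H–I: 1 × 307 = 307
  Σ(broken) = 2490 kJ
Bonds formed (products):
  C–C: 1 × 354 = 354
  C–H: 5 × 398 = 1990
  C–I: 1 × 245 = 245
  Σ(formed) = 2589 kJ
ΔH = Σ(broken) − Σ(formed) = 2490 − 2589 = −99 kJ

ΔH ≈ −99 kJ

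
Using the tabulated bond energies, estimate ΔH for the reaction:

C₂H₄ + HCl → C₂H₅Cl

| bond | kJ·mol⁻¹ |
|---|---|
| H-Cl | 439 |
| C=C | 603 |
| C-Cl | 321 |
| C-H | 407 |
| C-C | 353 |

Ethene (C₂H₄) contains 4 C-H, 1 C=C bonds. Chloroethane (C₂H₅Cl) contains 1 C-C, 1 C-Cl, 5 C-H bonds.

ΔH ≈ −39 kJ

Bonds broken (reactants):
  C-H: 4 × 407 = 1628
  C=C: 1 × 603 = 603
  H-Cl: 1 × 439 = 439
  Σ(broken) = 2670 kJ
Bonds formed (products):
  C-C: 1 × 353 = 353
  C-Cl: 1 × 321 = 321
  C-H: 5 × 407 = 2035
  Σ(formed) = 2709 kJ
ΔH = Σ(broken) − Σ(formed) = 2670 − 2709 = −39 kJ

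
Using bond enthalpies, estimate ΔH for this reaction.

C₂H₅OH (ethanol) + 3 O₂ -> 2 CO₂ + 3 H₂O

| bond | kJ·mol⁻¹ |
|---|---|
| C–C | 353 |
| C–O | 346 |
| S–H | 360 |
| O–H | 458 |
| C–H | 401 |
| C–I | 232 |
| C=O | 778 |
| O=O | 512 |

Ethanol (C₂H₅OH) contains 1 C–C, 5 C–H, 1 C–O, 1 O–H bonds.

Bonds broken (reactants):
  C–C: 1 × 353 = 353
  C–H: 5 × 401 = 2005
  C–O: 1 × 346 = 346
  O–H: 1 × 458 = 458
  O=O: 3 × 512 = 1536
  Σ(broken) = 4698 kJ
Bonds formed (products):
  C=O: 4 × 778 = 3112
  O–H: 6 × 458 = 2748
  Σ(formed) = 5860 kJ
ΔH = Σ(broken) − Σ(formed) = 4698 − 5860 = −1162 kJ

ΔH ≈ −1162 kJ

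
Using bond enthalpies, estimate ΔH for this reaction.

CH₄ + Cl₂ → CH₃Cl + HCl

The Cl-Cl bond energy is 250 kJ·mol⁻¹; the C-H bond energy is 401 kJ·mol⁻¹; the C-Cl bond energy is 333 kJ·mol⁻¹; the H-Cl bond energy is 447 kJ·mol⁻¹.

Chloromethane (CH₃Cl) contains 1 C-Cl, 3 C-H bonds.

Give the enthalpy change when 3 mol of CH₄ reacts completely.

ΔH = −387 kJ

Bonds broken (reactants):
  C-H: 4 × 401 = 1604
  Cl-Cl: 1 × 250 = 250
  Σ(broken) = 1854 kJ
Bonds formed (products):
  C-Cl: 1 × 333 = 333
  C-H: 3 × 401 = 1203
  H-Cl: 1 × 447 = 447
  Σ(formed) = 1983 kJ
ΔH = Σ(broken) − Σ(formed) = 1854 − 1983 = −129 kJ
For 3× the reaction as written: 3 × (−129) = −387 kJ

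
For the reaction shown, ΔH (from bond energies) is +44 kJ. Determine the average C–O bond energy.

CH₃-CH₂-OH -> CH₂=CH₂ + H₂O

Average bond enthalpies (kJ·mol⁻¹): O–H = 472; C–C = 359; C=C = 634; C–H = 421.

D(C–O) ≈ 370 kJ/mol

Let D be the C–O bond energy.
Σ(broken) = 1×359 + 5×421 + 1×D + 1×472 = 2936 + D
Σ(formed) = 4×421 + 1×634 + 2×472 = 3262
ΔH = Σ(broken) − Σ(formed) = (2936 + D) − (3262) = −326 + D
Setting this equal to +44 kJ gives D = 370 kJ/mol.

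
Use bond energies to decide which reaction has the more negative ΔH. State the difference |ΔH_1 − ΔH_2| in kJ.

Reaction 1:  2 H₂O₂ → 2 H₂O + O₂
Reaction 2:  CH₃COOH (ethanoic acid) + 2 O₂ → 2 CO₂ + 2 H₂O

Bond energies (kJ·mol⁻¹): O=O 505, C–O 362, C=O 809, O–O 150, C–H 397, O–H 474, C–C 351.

Reaction 1:
  Bonds broken (reactants):
    O–H: 4 × 474 = 1896
    O–O: 2 × 150 = 300
    Σ(broken) = 2196 kJ
  Bonds formed (products):
    O–H: 4 × 474 = 1896
    O=O: 1 × 505 = 505
    Σ(formed) = 2401 kJ
  ΔH_1 = 2196 − 2401 = −205 kJ
Reaction 2:
  Bonds broken (reactants):
    C–C: 1 × 351 = 351
    C–H: 3 × 397 = 1191
    C–O: 1 × 362 = 362
    C=O: 1 × 809 = 809
    O–H: 1 × 474 = 474
    O=O: 2 × 505 = 1010
    Σ(broken) = 4197 kJ
  Bonds formed (products):
    C=O: 4 × 809 = 3236
    O–H: 4 × 474 = 1896
    Σ(formed) = 5132 kJ
  ΔH_2 = 4197 − 5132 = −935 kJ
ΔH_1 − ΔH_2 = +730 kJ, so reaction 2 has the more negative ΔH; |ΔH_1 − ΔH_2| = 730 kJ.

Reaction 2, by 730 kJ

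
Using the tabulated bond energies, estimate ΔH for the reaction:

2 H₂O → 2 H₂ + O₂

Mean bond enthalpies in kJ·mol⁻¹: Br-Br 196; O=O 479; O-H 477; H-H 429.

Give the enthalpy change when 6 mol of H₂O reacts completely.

ΔH = +1713 kJ

Bonds broken (reactants):
  O-H: 4 × 477 = 1908
  Σ(broken) = 1908 kJ
Bonds formed (products):
  H-H: 2 × 429 = 858
  O=O: 1 × 479 = 479
  Σ(formed) = 1337 kJ
ΔH = Σ(broken) − Σ(formed) = 1908 − 1337 = +571 kJ
For 3× the reaction as written: 3 × (+571) = +1713 kJ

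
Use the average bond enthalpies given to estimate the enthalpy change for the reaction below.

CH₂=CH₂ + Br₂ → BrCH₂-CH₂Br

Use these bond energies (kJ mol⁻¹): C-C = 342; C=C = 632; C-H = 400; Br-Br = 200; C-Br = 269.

Bonds broken (reactants):
  Br-Br: 1 × 200 = 200
  C-H: 4 × 400 = 1600
  C=C: 1 × 632 = 632
  Σ(broken) = 2432 kJ
Bonds formed (products):
  C-Br: 2 × 269 = 538
  C-C: 1 × 342 = 342
  C-H: 4 × 400 = 1600
  Σ(formed) = 2480 kJ
ΔH = Σ(broken) − Σ(formed) = 2432 − 2480 = −48 kJ

ΔH ≈ −48 kJ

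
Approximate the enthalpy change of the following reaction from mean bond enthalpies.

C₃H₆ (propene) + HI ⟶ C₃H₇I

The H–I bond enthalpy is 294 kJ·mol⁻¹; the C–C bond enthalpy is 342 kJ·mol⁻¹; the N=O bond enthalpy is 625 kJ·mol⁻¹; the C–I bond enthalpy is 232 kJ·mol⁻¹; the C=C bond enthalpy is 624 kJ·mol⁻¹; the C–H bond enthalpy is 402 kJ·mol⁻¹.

ΔH ≈ −58 kJ

Bonds broken (reactants):
  C–C: 1 × 342 = 342
  C–H: 6 × 402 = 2412
  C=C: 1 × 624 = 624
  H–I: 1 × 294 = 294
  Σ(broken) = 3672 kJ
Bonds formed (products):
  C–C: 2 × 342 = 684
  C–H: 7 × 402 = 2814
  C–I: 1 × 232 = 232
  Σ(formed) = 3730 kJ
ΔH = Σ(broken) − Σ(formed) = 3672 − 3730 = −58 kJ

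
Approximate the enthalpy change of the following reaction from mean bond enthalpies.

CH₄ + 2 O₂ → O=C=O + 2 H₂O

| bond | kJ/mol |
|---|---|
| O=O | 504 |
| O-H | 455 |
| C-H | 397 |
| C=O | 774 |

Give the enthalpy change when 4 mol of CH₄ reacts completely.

Bonds broken (reactants):
  C-H: 4 × 397 = 1588
  O=O: 2 × 504 = 1008
  Σ(broken) = 2596 kJ
Bonds formed (products):
  C=O: 2 × 774 = 1548
  O-H: 4 × 455 = 1820
  Σ(formed) = 3368 kJ
ΔH = Σ(broken) − Σ(formed) = 2596 − 3368 = −772 kJ
For 4× the reaction as written: 4 × (−772) = −3088 kJ

ΔH = −3088 kJ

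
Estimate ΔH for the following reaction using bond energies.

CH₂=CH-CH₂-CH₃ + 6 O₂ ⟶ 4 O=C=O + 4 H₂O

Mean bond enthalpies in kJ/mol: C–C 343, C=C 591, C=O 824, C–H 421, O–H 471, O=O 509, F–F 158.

ΔH ≈ −2661 kJ

Bonds broken (reactants):
  C–C: 2 × 343 = 686
  C–H: 8 × 421 = 3368
  C=C: 1 × 591 = 591
  O=O: 6 × 509 = 3054
  Σ(broken) = 7699 kJ
Bonds formed (products):
  C=O: 8 × 824 = 6592
  O–H: 8 × 471 = 3768
  Σ(formed) = 10360 kJ
ΔH = Σ(broken) − Σ(formed) = 7699 − 10360 = −2661 kJ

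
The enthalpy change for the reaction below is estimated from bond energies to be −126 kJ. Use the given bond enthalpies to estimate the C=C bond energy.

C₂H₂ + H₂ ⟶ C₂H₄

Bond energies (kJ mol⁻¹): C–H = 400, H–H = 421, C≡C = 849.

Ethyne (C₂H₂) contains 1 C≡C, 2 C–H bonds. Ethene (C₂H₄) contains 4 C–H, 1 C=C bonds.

D(C=C) ≈ 596 kJ/mol

Let D be the C=C bond energy.
Σ(broken) = 1×849 + 2×400 + 1×421 = 2070
Σ(formed) = 4×400 + 1×D = 1600 + D
ΔH = Σ(broken) − Σ(formed) = (2070) − (1600 + D) = +470 − D
Setting this equal to −126 kJ gives D = 596 kJ/mol.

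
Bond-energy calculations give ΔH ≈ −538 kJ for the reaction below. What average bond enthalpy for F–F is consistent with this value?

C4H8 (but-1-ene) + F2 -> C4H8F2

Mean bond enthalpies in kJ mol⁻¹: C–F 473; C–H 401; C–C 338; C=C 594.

D(F–F) ≈ 152 kJ/mol

Let D be the F–F bond energy.
Σ(broken) = 2×338 + 8×401 + 1×594 + 1×D = 4478 + D
Σ(formed) = 3×338 + 2×473 + 8×401 = 5168
ΔH = Σ(broken) − Σ(formed) = (4478 + D) − (5168) = −690 + D
Setting this equal to −538 kJ gives D = 152 kJ/mol.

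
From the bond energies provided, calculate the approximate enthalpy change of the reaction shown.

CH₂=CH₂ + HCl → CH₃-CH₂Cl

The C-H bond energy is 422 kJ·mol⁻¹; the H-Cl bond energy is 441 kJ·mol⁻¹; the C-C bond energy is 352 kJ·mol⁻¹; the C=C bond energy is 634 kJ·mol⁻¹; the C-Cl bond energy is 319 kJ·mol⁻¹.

Bonds broken (reactants):
  C-H: 4 × 422 = 1688
  C=C: 1 × 634 = 634
  H-Cl: 1 × 441 = 441
  Σ(broken) = 2763 kJ
Bonds formed (products):
  C-C: 1 × 352 = 352
  C-Cl: 1 × 319 = 319
  C-H: 5 × 422 = 2110
  Σ(formed) = 2781 kJ
ΔH = Σ(broken) − Σ(formed) = 2763 − 2781 = −18 kJ

ΔH ≈ −18 kJ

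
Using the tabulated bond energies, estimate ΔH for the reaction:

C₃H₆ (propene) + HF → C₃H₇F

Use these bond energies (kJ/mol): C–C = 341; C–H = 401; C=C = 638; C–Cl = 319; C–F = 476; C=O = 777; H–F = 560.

ΔH ≈ −20 kJ

Bonds broken (reactants):
  C–C: 1 × 341 = 341
  C–H: 6 × 401 = 2406
  C=C: 1 × 638 = 638
  H–F: 1 × 560 = 560
  Σ(broken) = 3945 kJ
Bonds formed (products):
  C–C: 2 × 341 = 682
  C–F: 1 × 476 = 476
  C–H: 7 × 401 = 2807
  Σ(formed) = 3965 kJ
ΔH = Σ(broken) − Σ(formed) = 3945 − 3965 = −20 kJ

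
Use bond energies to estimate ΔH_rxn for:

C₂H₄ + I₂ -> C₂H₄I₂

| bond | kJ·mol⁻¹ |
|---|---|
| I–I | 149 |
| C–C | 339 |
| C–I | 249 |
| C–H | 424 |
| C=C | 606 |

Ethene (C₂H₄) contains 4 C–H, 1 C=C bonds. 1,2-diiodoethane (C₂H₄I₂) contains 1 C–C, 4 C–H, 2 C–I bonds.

ΔH ≈ −82 kJ

Bonds broken (reactants):
  C–H: 4 × 424 = 1696
  C=C: 1 × 606 = 606
  I–I: 1 × 149 = 149
  Σ(broken) = 2451 kJ
Bonds formed (products):
  C–C: 1 × 339 = 339
  C–H: 4 × 424 = 1696
  C–I: 2 × 249 = 498
  Σ(formed) = 2533 kJ
ΔH = Σ(broken) − Σ(formed) = 2451 − 2533 = −82 kJ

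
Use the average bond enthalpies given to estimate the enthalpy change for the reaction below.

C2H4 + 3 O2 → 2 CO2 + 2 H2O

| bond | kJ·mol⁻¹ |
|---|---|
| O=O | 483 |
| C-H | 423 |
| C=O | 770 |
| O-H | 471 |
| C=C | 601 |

ΔH ≈ −1222 kJ

Bonds broken (reactants):
  C-H: 4 × 423 = 1692
  C=C: 1 × 601 = 601
  O=O: 3 × 483 = 1449
  Σ(broken) = 3742 kJ
Bonds formed (products):
  C=O: 4 × 770 = 3080
  O-H: 4 × 471 = 1884
  Σ(formed) = 4964 kJ
ΔH = Σ(broken) − Σ(formed) = 3742 − 4964 = −1222 kJ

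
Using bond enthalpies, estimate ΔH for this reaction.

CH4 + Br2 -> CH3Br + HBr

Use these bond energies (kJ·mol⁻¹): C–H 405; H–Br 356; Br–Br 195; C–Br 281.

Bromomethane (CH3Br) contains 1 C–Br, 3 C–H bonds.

ΔH ≈ −37 kJ

Bonds broken (reactants):
  Br–Br: 1 × 195 = 195
  C–H: 4 × 405 = 1620
  Σ(broken) = 1815 kJ
Bonds formed (products):
  C–Br: 1 × 281 = 281
  C–H: 3 × 405 = 1215
  H–Br: 1 × 356 = 356
  Σ(formed) = 1852 kJ
ΔH = Σ(broken) − Σ(formed) = 1815 − 1852 = −37 kJ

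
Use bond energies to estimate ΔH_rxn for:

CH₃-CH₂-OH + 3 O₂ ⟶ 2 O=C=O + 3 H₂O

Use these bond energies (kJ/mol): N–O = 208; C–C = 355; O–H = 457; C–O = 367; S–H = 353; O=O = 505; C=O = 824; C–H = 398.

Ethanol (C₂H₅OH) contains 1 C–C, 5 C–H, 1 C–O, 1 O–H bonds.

ΔH ≈ −1354 kJ

Bonds broken (reactants):
  C–C: 1 × 355 = 355
  C–H: 5 × 398 = 1990
  C–O: 1 × 367 = 367
  O–H: 1 × 457 = 457
  O=O: 3 × 505 = 1515
  Σ(broken) = 4684 kJ
Bonds formed (products):
  C=O: 4 × 824 = 3296
  O–H: 6 × 457 = 2742
  Σ(formed) = 6038 kJ
ΔH = Σ(broken) − Σ(formed) = 4684 − 6038 = −1354 kJ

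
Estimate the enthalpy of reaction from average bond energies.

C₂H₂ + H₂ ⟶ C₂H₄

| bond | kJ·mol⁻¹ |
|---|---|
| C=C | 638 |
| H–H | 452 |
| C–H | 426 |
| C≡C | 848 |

ΔH ≈ −190 kJ

Bonds broken (reactants):
  C≡C: 1 × 848 = 848
  C–H: 2 × 426 = 852
  H–H: 1 × 452 = 452
  Σ(broken) = 2152 kJ
Bonds formed (products):
  C–H: 4 × 426 = 1704
  C=C: 1 × 638 = 638
  Σ(formed) = 2342 kJ
ΔH = Σ(broken) − Σ(formed) = 2152 − 2342 = −190 kJ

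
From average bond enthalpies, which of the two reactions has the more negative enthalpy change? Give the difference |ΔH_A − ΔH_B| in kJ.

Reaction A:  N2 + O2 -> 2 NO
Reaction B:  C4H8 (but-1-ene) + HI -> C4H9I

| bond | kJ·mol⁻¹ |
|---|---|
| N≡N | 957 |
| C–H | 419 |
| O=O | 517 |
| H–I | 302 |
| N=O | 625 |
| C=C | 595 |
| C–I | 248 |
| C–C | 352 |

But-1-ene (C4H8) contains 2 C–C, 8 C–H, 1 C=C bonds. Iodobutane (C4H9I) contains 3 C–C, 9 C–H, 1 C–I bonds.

Reaction A:
  Bonds broken (reactants):
    N≡N: 1 × 957 = 957
    O=O: 1 × 517 = 517
    Σ(broken) = 1474 kJ
  Bonds formed (products):
    N=O: 2 × 625 = 1250
    Σ(formed) = 1250 kJ
  ΔH_A = 1474 − 1250 = +224 kJ
Reaction B:
  Bonds broken (reactants):
    C–C: 2 × 352 = 704
    C–H: 8 × 419 = 3352
    C=C: 1 × 595 = 595
    H–I: 1 × 302 = 302
    Σ(broken) = 4953 kJ
  Bonds formed (products):
    C–C: 3 × 352 = 1056
    C–H: 9 × 419 = 3771
    C–I: 1 × 248 = 248
    Σ(formed) = 5075 kJ
  ΔH_B = 4953 − 5075 = −122 kJ
ΔH_A − ΔH_B = +346 kJ, so reaction B has the more negative ΔH; |ΔH_A − ΔH_B| = 346 kJ.

Reaction B, by 346 kJ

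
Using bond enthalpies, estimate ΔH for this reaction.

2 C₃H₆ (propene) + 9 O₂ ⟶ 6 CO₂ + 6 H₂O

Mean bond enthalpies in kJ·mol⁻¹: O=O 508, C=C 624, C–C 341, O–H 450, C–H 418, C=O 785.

Bonds broken (reactants):
  C–C: 2 × 341 = 682
  C–H: 12 × 418 = 5016
  C=C: 2 × 624 = 1248
  O=O: 9 × 508 = 4572
  Σ(broken) = 11518 kJ
Bonds formed (products):
  C=O: 12 × 785 = 9420
  O–H: 12 × 450 = 5400
  Σ(formed) = 14820 kJ
ΔH = Σ(broken) − Σ(formed) = 11518 − 14820 = −3302 kJ

ΔH ≈ −3302 kJ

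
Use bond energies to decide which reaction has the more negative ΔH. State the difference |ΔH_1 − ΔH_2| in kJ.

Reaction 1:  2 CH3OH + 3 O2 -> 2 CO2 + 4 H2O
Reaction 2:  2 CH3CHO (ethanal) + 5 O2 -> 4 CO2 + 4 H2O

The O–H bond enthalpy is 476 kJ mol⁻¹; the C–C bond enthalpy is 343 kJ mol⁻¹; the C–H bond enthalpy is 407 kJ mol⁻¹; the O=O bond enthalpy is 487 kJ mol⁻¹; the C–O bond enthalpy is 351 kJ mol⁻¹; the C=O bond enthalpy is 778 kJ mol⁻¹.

Reaction 1:
  Bonds broken (reactants):
    C–H: 6 × 407 = 2442
    C–O: 2 × 351 = 702
    O–H: 2 × 476 = 952
    O=O: 3 × 487 = 1461
    Σ(broken) = 5557 kJ
  Bonds formed (products):
    C=O: 4 × 778 = 3112
    O–H: 8 × 476 = 3808
    Σ(formed) = 6920 kJ
  ΔH_1 = 5557 − 6920 = −1363 kJ
Reaction 2:
  Bonds broken (reactants):
    C–C: 2 × 343 = 686
    C–H: 8 × 407 = 3256
    C=O: 2 × 778 = 1556
    O=O: 5 × 487 = 2435
    Σ(broken) = 7933 kJ
  Bonds formed (products):
    C=O: 8 × 778 = 6224
    O–H: 8 × 476 = 3808
    Σ(formed) = 10032 kJ
  ΔH_2 = 7933 − 10032 = −2099 kJ
ΔH_1 − ΔH_2 = +736 kJ, so reaction 2 has the more negative ΔH; |ΔH_1 − ΔH_2| = 736 kJ.

Reaction 2, by 736 kJ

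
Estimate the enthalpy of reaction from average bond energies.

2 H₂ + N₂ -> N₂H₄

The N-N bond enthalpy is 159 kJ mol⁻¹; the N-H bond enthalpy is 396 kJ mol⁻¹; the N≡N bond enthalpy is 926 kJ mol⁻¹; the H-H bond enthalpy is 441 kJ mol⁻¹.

Bonds broken (reactants):
  H-H: 2 × 441 = 882
  N≡N: 1 × 926 = 926
  Σ(broken) = 1808 kJ
Bonds formed (products):
  N-H: 4 × 396 = 1584
  N-N: 1 × 159 = 159
  Σ(formed) = 1743 kJ
ΔH = Σ(broken) − Σ(formed) = 1808 − 1743 = +65 kJ

ΔH ≈ +65 kJ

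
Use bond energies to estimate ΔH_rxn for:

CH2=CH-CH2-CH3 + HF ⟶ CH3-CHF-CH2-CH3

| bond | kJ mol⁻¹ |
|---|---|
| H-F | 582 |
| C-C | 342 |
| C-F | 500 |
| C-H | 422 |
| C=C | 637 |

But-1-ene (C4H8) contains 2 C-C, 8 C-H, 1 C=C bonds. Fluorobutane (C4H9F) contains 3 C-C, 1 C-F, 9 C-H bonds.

ΔH ≈ −45 kJ

Bonds broken (reactants):
  C-C: 2 × 342 = 684
  C-H: 8 × 422 = 3376
  C=C: 1 × 637 = 637
  H-F: 1 × 582 = 582
  Σ(broken) = 5279 kJ
Bonds formed (products):
  C-C: 3 × 342 = 1026
  C-F: 1 × 500 = 500
  C-H: 9 × 422 = 3798
  Σ(formed) = 5324 kJ
ΔH = Σ(broken) − Σ(formed) = 5279 − 5324 = −45 kJ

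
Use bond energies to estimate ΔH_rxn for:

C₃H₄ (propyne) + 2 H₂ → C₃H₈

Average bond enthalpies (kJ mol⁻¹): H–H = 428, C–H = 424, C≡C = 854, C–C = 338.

ΔH ≈ −324 kJ

Bonds broken (reactants):
  C≡C: 1 × 854 = 854
  C–C: 1 × 338 = 338
  C–H: 4 × 424 = 1696
  H–H: 2 × 428 = 856
  Σ(broken) = 3744 kJ
Bonds formed (products):
  C–C: 2 × 338 = 676
  C–H: 8 × 424 = 3392
  Σ(formed) = 4068 kJ
ΔH = Σ(broken) − Σ(formed) = 3744 − 4068 = −324 kJ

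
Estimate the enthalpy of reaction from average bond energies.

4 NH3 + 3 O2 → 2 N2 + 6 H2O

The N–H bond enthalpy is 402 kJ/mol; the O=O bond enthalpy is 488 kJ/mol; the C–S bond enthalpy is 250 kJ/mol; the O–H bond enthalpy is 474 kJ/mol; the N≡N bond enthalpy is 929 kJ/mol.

ΔH ≈ −1258 kJ

Bonds broken (reactants):
  N–H: 12 × 402 = 4824
  O=O: 3 × 488 = 1464
  Σ(broken) = 6288 kJ
Bonds formed (products):
  N≡N: 2 × 929 = 1858
  O–H: 12 × 474 = 5688
  Σ(formed) = 7546 kJ
ΔH = Σ(broken) − Σ(formed) = 6288 − 7546 = −1258 kJ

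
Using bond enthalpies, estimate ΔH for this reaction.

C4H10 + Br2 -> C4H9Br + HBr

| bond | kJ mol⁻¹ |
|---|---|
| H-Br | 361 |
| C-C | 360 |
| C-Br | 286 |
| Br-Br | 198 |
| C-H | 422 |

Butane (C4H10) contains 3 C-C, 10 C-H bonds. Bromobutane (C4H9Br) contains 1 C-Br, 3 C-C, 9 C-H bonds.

ΔH ≈ −27 kJ

Bonds broken (reactants):
  Br-Br: 1 × 198 = 198
  C-C: 3 × 360 = 1080
  C-H: 10 × 422 = 4220
  Σ(broken) = 5498 kJ
Bonds formed (products):
  C-Br: 1 × 286 = 286
  C-C: 3 × 360 = 1080
  C-H: 9 × 422 = 3798
  H-Br: 1 × 361 = 361
  Σ(formed) = 5525 kJ
ΔH = Σ(broken) − Σ(formed) = 5498 − 5525 = −27 kJ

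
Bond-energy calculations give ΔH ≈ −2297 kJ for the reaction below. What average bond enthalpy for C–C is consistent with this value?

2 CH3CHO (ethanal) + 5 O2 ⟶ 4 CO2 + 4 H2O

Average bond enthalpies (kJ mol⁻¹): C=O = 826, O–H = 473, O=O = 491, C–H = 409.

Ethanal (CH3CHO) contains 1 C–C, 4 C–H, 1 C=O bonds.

Let D be the C–C bond energy.
Σ(broken) = 2×D + 8×409 + 2×826 + 5×491 = 7379 + 2D
Σ(formed) = 8×826 + 8×473 = 10392
ΔH = Σ(broken) − Σ(formed) = (7379 + 2D) − (10392) = −3013 + 2D
Setting this equal to −2297 kJ gives 2D = 716, so D = 358 kJ/mol.

D(C–C) ≈ 358 kJ/mol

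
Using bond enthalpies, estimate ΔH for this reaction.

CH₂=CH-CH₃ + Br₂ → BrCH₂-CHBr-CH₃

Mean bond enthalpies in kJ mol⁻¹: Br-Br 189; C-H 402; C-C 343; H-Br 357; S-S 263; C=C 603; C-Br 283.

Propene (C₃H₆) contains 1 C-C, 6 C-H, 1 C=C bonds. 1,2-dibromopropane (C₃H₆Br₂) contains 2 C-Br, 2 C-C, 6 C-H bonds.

Bonds broken (reactants):
  Br-Br: 1 × 189 = 189
  C-C: 1 × 343 = 343
  C-H: 6 × 402 = 2412
  C=C: 1 × 603 = 603
  Σ(broken) = 3547 kJ
Bonds formed (products):
  C-Br: 2 × 283 = 566
  C-C: 2 × 343 = 686
  C-H: 6 × 402 = 2412
  Σ(formed) = 3664 kJ
ΔH = Σ(broken) − Σ(formed) = 3547 − 3664 = −117 kJ

ΔH ≈ −117 kJ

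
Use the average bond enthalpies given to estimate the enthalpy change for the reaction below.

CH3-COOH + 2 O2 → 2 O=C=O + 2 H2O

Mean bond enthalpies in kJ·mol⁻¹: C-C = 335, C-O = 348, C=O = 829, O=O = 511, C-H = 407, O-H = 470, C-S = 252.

ΔH ≈ −971 kJ

Bonds broken (reactants):
  C-C: 1 × 335 = 335
  C-H: 3 × 407 = 1221
  C-O: 1 × 348 = 348
  C=O: 1 × 829 = 829
  O-H: 1 × 470 = 470
  O=O: 2 × 511 = 1022
  Σ(broken) = 4225 kJ
Bonds formed (products):
  C=O: 4 × 829 = 3316
  O-H: 4 × 470 = 1880
  Σ(formed) = 5196 kJ
ΔH = Σ(broken) − Σ(formed) = 4225 − 5196 = −971 kJ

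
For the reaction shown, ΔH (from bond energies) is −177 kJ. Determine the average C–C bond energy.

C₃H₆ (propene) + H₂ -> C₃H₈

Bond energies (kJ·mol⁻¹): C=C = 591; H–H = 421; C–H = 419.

D(C–C) ≈ 351 kJ/mol

Let D be the C–C bond energy.
Σ(broken) = 1×D + 6×419 + 1×591 + 1×421 = 3526 + D
Σ(formed) = 2×D + 8×419 = 3352 + 2D
ΔH = Σ(broken) − Σ(formed) = (3526 + D) − (3352 + 2D) = +174 − D
Setting this equal to −177 kJ gives D = 351 kJ/mol.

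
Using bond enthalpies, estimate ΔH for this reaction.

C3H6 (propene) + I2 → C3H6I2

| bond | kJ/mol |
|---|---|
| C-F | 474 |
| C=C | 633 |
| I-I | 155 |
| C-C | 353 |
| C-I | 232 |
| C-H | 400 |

ΔH ≈ −29 kJ

Bonds broken (reactants):
  C-C: 1 × 353 = 353
  C-H: 6 × 400 = 2400
  C=C: 1 × 633 = 633
  I-I: 1 × 155 = 155
  Σ(broken) = 3541 kJ
Bonds formed (products):
  C-C: 2 × 353 = 706
  C-H: 6 × 400 = 2400
  C-I: 2 × 232 = 464
  Σ(formed) = 3570 kJ
ΔH = Σ(broken) − Σ(formed) = 3541 − 3570 = −29 kJ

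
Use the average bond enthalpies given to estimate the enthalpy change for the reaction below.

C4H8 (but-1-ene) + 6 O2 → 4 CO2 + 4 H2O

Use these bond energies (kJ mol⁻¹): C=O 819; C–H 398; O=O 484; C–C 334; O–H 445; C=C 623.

Bonds broken (reactants):
  C–C: 2 × 334 = 668
  C–H: 8 × 398 = 3184
  C=C: 1 × 623 = 623
  O=O: 6 × 484 = 2904
  Σ(broken) = 7379 kJ
Bonds formed (products):
  C=O: 8 × 819 = 6552
  O–H: 8 × 445 = 3560
  Σ(formed) = 10112 kJ
ΔH = Σ(broken) − Σ(formed) = 7379 − 10112 = −2733 kJ

ΔH ≈ −2733 kJ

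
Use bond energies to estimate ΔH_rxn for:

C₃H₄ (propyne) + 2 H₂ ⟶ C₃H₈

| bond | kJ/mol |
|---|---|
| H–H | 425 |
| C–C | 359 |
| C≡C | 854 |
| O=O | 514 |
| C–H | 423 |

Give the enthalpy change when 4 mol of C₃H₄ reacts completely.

ΔH = −1388 kJ

Bonds broken (reactants):
  C≡C: 1 × 854 = 854
  C–C: 1 × 359 = 359
  C–H: 4 × 423 = 1692
  H–H: 2 × 425 = 850
  Σ(broken) = 3755 kJ
Bonds formed (products):
  C–C: 2 × 359 = 718
  C–H: 8 × 423 = 3384
  Σ(formed) = 4102 kJ
ΔH = Σ(broken) − Σ(formed) = 3755 − 4102 = −347 kJ
For 4× the reaction as written: 4 × (−347) = −1388 kJ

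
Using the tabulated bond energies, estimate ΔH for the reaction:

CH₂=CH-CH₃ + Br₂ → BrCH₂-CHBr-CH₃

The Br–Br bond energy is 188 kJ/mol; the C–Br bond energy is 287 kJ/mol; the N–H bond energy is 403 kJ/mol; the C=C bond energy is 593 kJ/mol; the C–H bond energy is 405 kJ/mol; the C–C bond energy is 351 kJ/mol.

ΔH ≈ −144 kJ

Bonds broken (reactants):
  Br–Br: 1 × 188 = 188
  C–C: 1 × 351 = 351
  C–H: 6 × 405 = 2430
  C=C: 1 × 593 = 593
  Σ(broken) = 3562 kJ
Bonds formed (products):
  C–Br: 2 × 287 = 574
  C–C: 2 × 351 = 702
  C–H: 6 × 405 = 2430
  Σ(formed) = 3706 kJ
ΔH = Σ(broken) − Σ(formed) = 3562 − 3706 = −144 kJ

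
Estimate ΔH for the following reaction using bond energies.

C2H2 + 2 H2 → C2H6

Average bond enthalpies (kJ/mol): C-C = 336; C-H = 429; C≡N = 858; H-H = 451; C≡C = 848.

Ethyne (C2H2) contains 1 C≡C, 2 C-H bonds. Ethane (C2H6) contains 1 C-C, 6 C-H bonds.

Bonds broken (reactants):
  C≡C: 1 × 848 = 848
  C-H: 2 × 429 = 858
  H-H: 2 × 451 = 902
  Σ(broken) = 2608 kJ
Bonds formed (products):
  C-C: 1 × 336 = 336
  C-H: 6 × 429 = 2574
  Σ(formed) = 2910 kJ
ΔH = Σ(broken) − Σ(formed) = 2608 − 2910 = −302 kJ

ΔH ≈ −302 kJ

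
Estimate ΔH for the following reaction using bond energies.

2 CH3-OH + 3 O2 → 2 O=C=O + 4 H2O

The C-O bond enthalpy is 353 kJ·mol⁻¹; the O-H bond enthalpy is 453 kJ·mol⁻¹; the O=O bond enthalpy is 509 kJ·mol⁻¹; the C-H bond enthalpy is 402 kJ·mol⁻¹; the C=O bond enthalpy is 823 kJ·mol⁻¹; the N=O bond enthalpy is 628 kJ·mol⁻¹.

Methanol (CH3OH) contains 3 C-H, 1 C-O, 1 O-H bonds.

ΔH ≈ −1365 kJ

Bonds broken (reactants):
  C-H: 6 × 402 = 2412
  C-O: 2 × 353 = 706
  O-H: 2 × 453 = 906
  O=O: 3 × 509 = 1527
  Σ(broken) = 5551 kJ
Bonds formed (products):
  C=O: 4 × 823 = 3292
  O-H: 8 × 453 = 3624
  Σ(formed) = 6916 kJ
ΔH = Σ(broken) − Σ(formed) = 5551 − 6916 = −1365 kJ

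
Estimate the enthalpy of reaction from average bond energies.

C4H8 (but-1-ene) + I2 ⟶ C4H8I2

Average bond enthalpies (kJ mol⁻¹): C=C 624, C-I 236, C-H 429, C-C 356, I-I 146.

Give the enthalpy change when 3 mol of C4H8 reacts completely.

ΔH = −174 kJ

Bonds broken (reactants):
  C-C: 2 × 356 = 712
  C-H: 8 × 429 = 3432
  C=C: 1 × 624 = 624
  I-I: 1 × 146 = 146
  Σ(broken) = 4914 kJ
Bonds formed (products):
  C-C: 3 × 356 = 1068
  C-H: 8 × 429 = 3432
  C-I: 2 × 236 = 472
  Σ(formed) = 4972 kJ
ΔH = Σ(broken) − Σ(formed) = 4914 − 4972 = −58 kJ
For 3× the reaction as written: 3 × (−58) = −174 kJ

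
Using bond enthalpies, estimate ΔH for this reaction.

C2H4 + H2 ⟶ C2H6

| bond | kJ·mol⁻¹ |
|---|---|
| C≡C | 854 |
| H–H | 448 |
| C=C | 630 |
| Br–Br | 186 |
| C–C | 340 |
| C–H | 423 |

ΔH ≈ −108 kJ

Bonds broken (reactants):
  C–H: 4 × 423 = 1692
  C=C: 1 × 630 = 630
  H–H: 1 × 448 = 448
  Σ(broken) = 2770 kJ
Bonds formed (products):
  C–C: 1 × 340 = 340
  C–H: 6 × 423 = 2538
  Σ(formed) = 2878 kJ
ΔH = Σ(broken) − Σ(formed) = 2770 − 2878 = −108 kJ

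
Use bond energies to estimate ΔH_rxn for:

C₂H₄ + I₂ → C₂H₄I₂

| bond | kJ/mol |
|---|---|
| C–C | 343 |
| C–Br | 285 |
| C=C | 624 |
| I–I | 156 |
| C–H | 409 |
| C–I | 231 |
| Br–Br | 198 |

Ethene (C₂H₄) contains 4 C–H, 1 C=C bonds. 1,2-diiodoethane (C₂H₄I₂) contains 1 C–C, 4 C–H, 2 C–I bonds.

ΔH ≈ −25 kJ

Bonds broken (reactants):
  C–H: 4 × 409 = 1636
  C=C: 1 × 624 = 624
  I–I: 1 × 156 = 156
  Σ(broken) = 2416 kJ
Bonds formed (products):
  C–C: 1 × 343 = 343
  C–H: 4 × 409 = 1636
  C–I: 2 × 231 = 462
  Σ(formed) = 2441 kJ
ΔH = Σ(broken) − Σ(formed) = 2416 − 2441 = −25 kJ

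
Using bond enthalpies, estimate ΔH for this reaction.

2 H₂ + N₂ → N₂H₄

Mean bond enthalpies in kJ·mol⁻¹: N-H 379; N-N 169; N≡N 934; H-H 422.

Bonds broken (reactants):
  H-H: 2 × 422 = 844
  N≡N: 1 × 934 = 934
  Σ(broken) = 1778 kJ
Bonds formed (products):
  N-H: 4 × 379 = 1516
  N-N: 1 × 169 = 169
  Σ(formed) = 1685 kJ
ΔH = Σ(broken) − Σ(formed) = 1778 − 1685 = +93 kJ

ΔH ≈ +93 kJ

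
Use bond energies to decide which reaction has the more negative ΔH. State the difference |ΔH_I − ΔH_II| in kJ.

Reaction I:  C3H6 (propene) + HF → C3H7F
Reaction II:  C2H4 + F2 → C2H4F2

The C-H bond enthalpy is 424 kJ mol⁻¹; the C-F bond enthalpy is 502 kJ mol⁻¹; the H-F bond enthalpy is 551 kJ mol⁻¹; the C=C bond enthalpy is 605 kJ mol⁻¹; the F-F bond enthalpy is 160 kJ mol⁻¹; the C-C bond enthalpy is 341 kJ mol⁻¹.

Reaction I:
  Bonds broken (reactants):
    C-C: 1 × 341 = 341
    C-H: 6 × 424 = 2544
    C=C: 1 × 605 = 605
    H-F: 1 × 551 = 551
    Σ(broken) = 4041 kJ
  Bonds formed (products):
    C-C: 2 × 341 = 682
    C-F: 1 × 502 = 502
    C-H: 7 × 424 = 2968
    Σ(formed) = 4152 kJ
  ΔH_I = 4041 − 4152 = −111 kJ
Reaction II:
  Bonds broken (reactants):
    C-H: 4 × 424 = 1696
    C=C: 1 × 605 = 605
    F-F: 1 × 160 = 160
    Σ(broken) = 2461 kJ
  Bonds formed (products):
    C-C: 1 × 341 = 341
    C-F: 2 × 502 = 1004
    C-H: 4 × 424 = 1696
    Σ(formed) = 3041 kJ
  ΔH_II = 2461 − 3041 = −580 kJ
ΔH_I − ΔH_II = +469 kJ, so reaction II has the more negative ΔH; |ΔH_I − ΔH_II| = 469 kJ.

Reaction II, by 469 kJ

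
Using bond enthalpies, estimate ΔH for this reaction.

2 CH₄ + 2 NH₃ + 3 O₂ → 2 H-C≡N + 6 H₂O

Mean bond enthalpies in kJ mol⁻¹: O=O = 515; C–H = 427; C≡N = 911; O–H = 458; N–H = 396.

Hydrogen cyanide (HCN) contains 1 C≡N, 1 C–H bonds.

Bonds broken (reactants):
  C–H: 8 × 427 = 3416
  N–H: 6 × 396 = 2376
  O=O: 3 × 515 = 1545
  Σ(broken) = 7337 kJ
Bonds formed (products):
  C≡N: 2 × 911 = 1822
  C–H: 2 × 427 = 854
  O–H: 12 × 458 = 5496
  Σ(formed) = 8172 kJ
ΔH = Σ(broken) − Σ(formed) = 7337 − 8172 = −835 kJ

ΔH ≈ −835 kJ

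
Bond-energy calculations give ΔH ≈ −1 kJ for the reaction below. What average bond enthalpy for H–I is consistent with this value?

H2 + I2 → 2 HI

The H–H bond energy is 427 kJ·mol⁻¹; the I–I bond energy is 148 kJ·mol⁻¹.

Let D be the H–I bond energy.
Σ(broken) = 1×427 + 1×148 = 575
Σ(formed) = 2×D = 2D
ΔH = Σ(broken) − Σ(formed) = (575) − (2D) = +575 − 2D
Setting this equal to −1 kJ gives 2D = 576, so D = 288 kJ/mol.

D(H–I) ≈ 288 kJ/mol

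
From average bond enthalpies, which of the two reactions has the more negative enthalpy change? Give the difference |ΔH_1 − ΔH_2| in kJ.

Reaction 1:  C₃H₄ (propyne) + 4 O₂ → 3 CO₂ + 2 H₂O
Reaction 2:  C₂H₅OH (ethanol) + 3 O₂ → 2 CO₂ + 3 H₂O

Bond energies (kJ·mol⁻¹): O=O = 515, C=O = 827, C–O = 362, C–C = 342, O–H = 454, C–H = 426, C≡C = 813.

Reaction 1, by 660 kJ

Reaction 1:
  Bonds broken (reactants):
    C≡C: 1 × 813 = 813
    C–C: 1 × 342 = 342
    C–H: 4 × 426 = 1704
    O=O: 4 × 515 = 2060
    Σ(broken) = 4919 kJ
  Bonds formed (products):
    C=O: 6 × 827 = 4962
    O–H: 4 × 454 = 1816
    Σ(formed) = 6778 kJ
  ΔH_1 = 4919 − 6778 = −1859 kJ
Reaction 2:
  Bonds broken (reactants):
    C–C: 1 × 342 = 342
    C–H: 5 × 426 = 2130
    C–O: 1 × 362 = 362
    O–H: 1 × 454 = 454
    O=O: 3 × 515 = 1545
    Σ(broken) = 4833 kJ
  Bonds formed (products):
    C=O: 4 × 827 = 3308
    O–H: 6 × 454 = 2724
    Σ(formed) = 6032 kJ
  ΔH_2 = 4833 − 6032 = −1199 kJ
ΔH_1 − ΔH_2 = −660 kJ, so reaction 1 has the more negative ΔH; |ΔH_1 − ΔH_2| = 660 kJ.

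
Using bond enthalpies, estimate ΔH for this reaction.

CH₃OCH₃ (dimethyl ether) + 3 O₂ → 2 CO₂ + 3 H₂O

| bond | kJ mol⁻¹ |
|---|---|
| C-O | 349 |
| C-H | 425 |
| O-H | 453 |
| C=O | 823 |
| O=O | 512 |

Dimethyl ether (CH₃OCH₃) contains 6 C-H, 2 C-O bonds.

ΔH ≈ −1226 kJ

Bonds broken (reactants):
  C-H: 6 × 425 = 2550
  C-O: 2 × 349 = 698
  O=O: 3 × 512 = 1536
  Σ(broken) = 4784 kJ
Bonds formed (products):
  C=O: 4 × 823 = 3292
  O-H: 6 × 453 = 2718
  Σ(formed) = 6010 kJ
ΔH = Σ(broken) − Σ(formed) = 4784 − 6010 = −1226 kJ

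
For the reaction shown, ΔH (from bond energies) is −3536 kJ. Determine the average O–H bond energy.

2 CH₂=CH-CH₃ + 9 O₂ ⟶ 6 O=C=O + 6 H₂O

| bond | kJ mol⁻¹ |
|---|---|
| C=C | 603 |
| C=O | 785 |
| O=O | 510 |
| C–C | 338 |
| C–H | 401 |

D(O–H) ≈ 450 kJ/mol

Let D be the O–H bond energy.
Σ(broken) = 2×338 + 12×401 + 2×603 + 9×510 = 11284
Σ(formed) = 12×785 + 12×D = 9420 + 12D
ΔH = Σ(broken) − Σ(formed) = (11284) − (9420 + 12D) = +1864 − 12D
Setting this equal to −3536 kJ gives 12D = 5400, so D = 450 kJ/mol.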